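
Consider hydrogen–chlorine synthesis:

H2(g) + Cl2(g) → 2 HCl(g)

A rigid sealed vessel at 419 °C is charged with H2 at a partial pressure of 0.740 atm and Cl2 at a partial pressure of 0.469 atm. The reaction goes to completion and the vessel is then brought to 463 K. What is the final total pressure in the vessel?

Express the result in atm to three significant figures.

At constant V, partial pressures at 419 °C are proportional to moles, so apply stoichiometry directly to pressures.
P(Cl2) required for 0.740 atm of H2 = (1/1) × 0.740 = 0.7400 atm; available 0.469 atm, so Cl2 is limiting.
P(H2) remaining = 0.740 − (1/1) × 0.469 = 0.2710 atm
P(gaseous products) = (2)/1 × 0.469 = 0.9380 atm
P_total at 419 °C = 0.2710 + 0.9380 = 1.209 atm
Scaling to 463 K: P = 1.209 × 463/692.15 = 0.8087 atm

0.809 atm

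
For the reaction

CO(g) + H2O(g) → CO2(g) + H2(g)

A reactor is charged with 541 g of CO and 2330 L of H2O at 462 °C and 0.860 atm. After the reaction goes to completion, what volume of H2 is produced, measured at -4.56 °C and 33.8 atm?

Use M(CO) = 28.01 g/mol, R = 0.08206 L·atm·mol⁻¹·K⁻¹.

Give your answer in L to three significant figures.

12.6 L

n(CO) = 541 / 28.01 = 19.31 mol
n(H2O) = PV/RT = (0.860 × 2330) / (0.08206 × 735.15) = 33.22 mol
For 19.31 mol CO, stoichiometry requires (1/1) × 19.31 = 19.31 mol H2O; 33.22 mol is available, so CO is limiting.
n(H2) = (1/1) × 19.31 = 19.31 mol
V(H2) = nRT/P = 19.31 × 0.08206 × 268.59 / 33.8 = 12.59 L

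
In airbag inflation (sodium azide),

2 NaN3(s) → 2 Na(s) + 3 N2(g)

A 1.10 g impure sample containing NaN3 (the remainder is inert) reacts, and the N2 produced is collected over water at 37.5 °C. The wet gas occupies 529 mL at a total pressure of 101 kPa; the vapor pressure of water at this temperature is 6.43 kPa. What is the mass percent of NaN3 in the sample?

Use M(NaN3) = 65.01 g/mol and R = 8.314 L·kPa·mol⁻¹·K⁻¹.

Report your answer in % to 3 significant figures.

76.3 %

P(N2) = 101 − 6.43 = 94.57 kPa
n(N2) = PV/RT = (94.57 × 0.5290) / (8.314 × 310.65) = 0.01937 mol
n(NaN3) = (2/3) × 0.01937 = 0.01291 mol
m(NaN3) = 0.01291 × 65.01 = 0.8393 g
%NaN3 = 0.8393 / 1.10 × 100 = 76.30%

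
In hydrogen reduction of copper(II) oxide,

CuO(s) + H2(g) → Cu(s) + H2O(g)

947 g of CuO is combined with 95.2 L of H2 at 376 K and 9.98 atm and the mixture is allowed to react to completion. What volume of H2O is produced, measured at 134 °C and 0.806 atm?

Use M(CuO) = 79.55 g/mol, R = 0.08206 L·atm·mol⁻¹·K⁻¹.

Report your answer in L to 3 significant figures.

493 L

n(CuO) = 947 / 79.55 = 11.90 mol
n(H2) = PV/RT = (9.98 × 95.2) / (0.08206 × 376) = 30.79 mol
For 11.90 mol CuO, stoichiometry requires (1/1) × 11.90 = 11.90 mol H2; 30.79 mol is available, so CuO is limiting.
n(H2O) = (1/1) × 11.90 = 11.90 mol
V(H2O) = nRT/P = 11.90 × 0.08206 × 407.15 / 0.806 = 493.3 L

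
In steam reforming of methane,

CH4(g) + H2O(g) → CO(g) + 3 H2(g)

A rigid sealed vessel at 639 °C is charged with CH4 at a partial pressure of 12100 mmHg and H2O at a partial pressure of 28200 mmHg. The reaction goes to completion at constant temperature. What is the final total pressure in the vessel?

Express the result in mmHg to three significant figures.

Because the vessel is rigid and T is held at 639 °C, work the stoichiometry in partial pressures (P_i = n_iRT/V).
P(H2O) required for 12100 mmHg of CH4 = (1/1) × 12100 = 12100 mmHg; available 28200 mmHg, so CH4 is limiting.
P(H2O) remaining = 28200 − (1/1) × 12100 = 16100 mmHg
P(gaseous products) = (1+3)/1 × 12100 = 48400 mmHg
P_total at 639 °C = 16100 + 48400 = 64500 mmHg

64500 mmHg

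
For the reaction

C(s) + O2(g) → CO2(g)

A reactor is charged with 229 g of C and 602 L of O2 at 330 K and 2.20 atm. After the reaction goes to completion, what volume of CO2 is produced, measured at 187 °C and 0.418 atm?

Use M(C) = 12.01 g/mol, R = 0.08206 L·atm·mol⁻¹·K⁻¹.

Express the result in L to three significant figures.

1720 L

n(C) = 229 / 12.01 = 19.07 mol
n(O2) = PV/RT = (2.20 × 602) / (0.08206 × 330) = 48.91 mol
For 19.07 mol C, stoichiometry requires (1/1) × 19.07 = 19.07 mol O2; 48.91 mol is available, so C is limiting.
n(CO2) = (1/1) × 19.07 = 19.07 mol
V(CO2) = nRT/P = 19.07 × 0.08206 × 460.15 / 0.418 = 1723 L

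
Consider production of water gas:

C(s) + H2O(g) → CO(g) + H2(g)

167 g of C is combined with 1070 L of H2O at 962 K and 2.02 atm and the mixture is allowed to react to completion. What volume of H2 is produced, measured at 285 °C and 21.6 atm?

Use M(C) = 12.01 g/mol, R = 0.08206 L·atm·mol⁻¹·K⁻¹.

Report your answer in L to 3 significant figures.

n(C) = 167 / 12.01 = 13.91 mol
n(H2O) = PV/RT = (2.02 × 1070) / (0.08206 × 962) = 27.38 mol
For 13.91 mol C, stoichiometry requires (1/1) × 13.91 = 13.91 mol H2O; 27.38 mol is available, so C is limiting.
n(H2) = (1/1) × 13.91 = 13.91 mol
V(H2) = nRT/P = 13.91 × 0.08206 × 558.15 / 21.6 = 29.50 L

29.5 L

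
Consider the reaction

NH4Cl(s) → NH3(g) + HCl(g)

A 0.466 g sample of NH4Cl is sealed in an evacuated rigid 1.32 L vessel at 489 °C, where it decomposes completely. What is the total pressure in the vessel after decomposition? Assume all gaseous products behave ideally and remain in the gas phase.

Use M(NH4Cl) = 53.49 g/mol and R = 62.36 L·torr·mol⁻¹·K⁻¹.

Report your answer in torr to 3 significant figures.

n(NH4Cl) = 0.466 / 53.49 = 0.008712 mol
n(gas produced) = (2/1) × 0.008712 = 0.01742 mol
P = nRT/V = 0.01742 × 62.36 × 762.15 / 1.32 = 627.2 torr

627 torr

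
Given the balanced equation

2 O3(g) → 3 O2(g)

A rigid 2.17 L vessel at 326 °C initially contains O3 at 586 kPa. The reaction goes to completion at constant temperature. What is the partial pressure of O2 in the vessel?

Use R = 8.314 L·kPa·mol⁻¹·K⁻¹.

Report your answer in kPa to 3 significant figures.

879 kPa

n(O3)₀ = PV/RT = (586 × 2.17) / (8.314 × 599.15) = 0.2553 mol
n(O2) = (3/2) × 0.2553 = 0.3830 mol
P(O2) = nRT/V = 0.3830 × 8.314 × 599.15 / 2.17 = 879.2 kPa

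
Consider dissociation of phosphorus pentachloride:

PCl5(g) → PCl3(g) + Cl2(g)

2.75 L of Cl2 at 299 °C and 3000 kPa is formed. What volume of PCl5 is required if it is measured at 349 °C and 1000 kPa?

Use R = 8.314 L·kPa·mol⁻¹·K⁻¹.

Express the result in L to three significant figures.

8.97 L

n(Cl2) = PV/RT = (3000 × 2.75) / (8.314 × 572.15) = 1.734 mol
n(PCl5) = (1/1) × 1.734 = 1.734 mol
V = nRT/P = 1.734 × 8.314 × 622.15 / 1000 = 8.969 L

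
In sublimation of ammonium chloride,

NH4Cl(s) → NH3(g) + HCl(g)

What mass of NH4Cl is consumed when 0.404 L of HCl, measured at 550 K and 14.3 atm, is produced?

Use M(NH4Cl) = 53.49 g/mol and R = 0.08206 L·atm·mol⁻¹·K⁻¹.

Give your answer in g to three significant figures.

n(HCl) = PV/RT = (14.3 × 0.404) / (0.08206 × 550) = 0.1280 mol
n(NH4Cl) = (1/1) × 0.1280 = 0.1280 mol
m(NH4Cl) = 0.1280 × 53.49 = 6.847 g

6.85 g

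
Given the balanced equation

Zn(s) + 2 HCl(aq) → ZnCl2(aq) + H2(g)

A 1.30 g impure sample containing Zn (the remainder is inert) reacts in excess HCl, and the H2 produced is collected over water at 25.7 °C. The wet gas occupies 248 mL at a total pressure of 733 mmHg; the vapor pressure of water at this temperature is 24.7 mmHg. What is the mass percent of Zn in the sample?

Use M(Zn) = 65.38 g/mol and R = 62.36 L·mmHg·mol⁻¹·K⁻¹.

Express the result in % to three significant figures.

47.4 %

P(H2) = 733 − 24.7 = 708.3 mmHg
n(H2) = PV/RT = (708.3 × 0.2480) / (62.36 × 298.85) = 0.009426 mol
n(Zn) = (1/1) × 0.009426 = 0.009426 mol
m(Zn) = 0.009426 × 65.38 = 0.6163 g
%Zn = 0.6163 / 1.30 × 100 = 47.41%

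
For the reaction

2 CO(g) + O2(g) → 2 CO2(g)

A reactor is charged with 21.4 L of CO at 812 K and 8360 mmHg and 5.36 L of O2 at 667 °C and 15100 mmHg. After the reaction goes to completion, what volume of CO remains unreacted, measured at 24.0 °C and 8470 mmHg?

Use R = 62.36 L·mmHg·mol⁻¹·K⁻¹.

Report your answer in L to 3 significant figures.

n(CO) = PV/RT = (8360 × 21.4) / (62.36 × 812) = 3.533 mol
n(O2) = PV/RT = (15100 × 5.36) / (62.36 × 940.15) = 1.381 mol
For 3.533 mol CO, stoichiometry requires (1/2) × 3.533 = 1.766 mol O2; 1.381 mol is available, so O2 is limiting.
n(CO) consumed = (2/1) × 1.381 = 2.762 mol; remaining = 3.533 − 2.762 = 0.7710 mol
V(CO) = nRT/P = 0.7710 × 62.36 × 297.15 / 8470 = 1.687 L

1.69 L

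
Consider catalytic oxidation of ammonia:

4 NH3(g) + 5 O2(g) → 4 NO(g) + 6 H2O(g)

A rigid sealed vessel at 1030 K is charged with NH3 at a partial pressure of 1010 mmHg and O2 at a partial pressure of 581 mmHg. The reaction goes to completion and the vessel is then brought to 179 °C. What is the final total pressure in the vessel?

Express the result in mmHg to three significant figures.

749 mmHg

At constant V, partial pressures at 1030 K are proportional to moles, so apply stoichiometry directly to pressures.
P(O2) required for 1010 mmHg of NH3 = (5/4) × 1010 = 1262 mmHg; available 581 mmHg, so O2 is limiting.
P(NH3) remaining = 1010 − (4/5) × 581 = 545.2 mmHg
P(gaseous products) = (4+6)/5 × 581 = 1162 mmHg
P_total at 1030 K = 545.2 + 1162 = 1707 mmHg
Scaling to 179 °C: P = 1707 × 452.15/1030 = 749.3 mmHg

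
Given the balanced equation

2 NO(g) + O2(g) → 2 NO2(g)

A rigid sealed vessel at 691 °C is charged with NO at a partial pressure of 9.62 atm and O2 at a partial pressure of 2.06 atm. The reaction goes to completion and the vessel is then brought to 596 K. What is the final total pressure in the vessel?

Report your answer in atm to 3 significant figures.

At constant V, partial pressures at 691 °C are proportional to moles, so apply stoichiometry directly to pressures.
P(O2) required for 9.62 atm of NO = (1/2) × 9.62 = 4.810 atm; available 2.06 atm, so O2 is limiting.
P(NO) remaining = 9.62 − (2/1) × 2.06 = 5.500 atm
P(gaseous products) = (2)/1 × 2.06 = 4.120 atm
P_total at 691 °C = 5.500 + 4.120 = 9.620 atm
Scaling to 596 K: P = 9.620 × 596/964.15 = 5.947 atm

5.95 atm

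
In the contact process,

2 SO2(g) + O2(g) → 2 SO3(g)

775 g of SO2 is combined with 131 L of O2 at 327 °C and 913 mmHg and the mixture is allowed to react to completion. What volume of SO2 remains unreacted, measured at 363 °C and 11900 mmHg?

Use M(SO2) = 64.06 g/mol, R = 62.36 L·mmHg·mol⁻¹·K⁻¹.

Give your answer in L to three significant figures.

n(SO2) = 775 / 64.06 = 12.10 mol
n(O2) = PV/RT = (913 × 131) / (62.36 × 600.15) = 3.196 mol
For 12.10 mol SO2, stoichiometry requires (1/2) × 12.10 = 6.050 mol O2; 3.196 mol is available, so O2 is limiting.
n(SO2) consumed = (2/1) × 3.196 = 6.392 mol; remaining = 12.10 − 6.392 = 5.708 mol
V(SO2) = nRT/P = 5.708 × 62.36 × 636.15 / 11900 = 19.03 L

19.0 L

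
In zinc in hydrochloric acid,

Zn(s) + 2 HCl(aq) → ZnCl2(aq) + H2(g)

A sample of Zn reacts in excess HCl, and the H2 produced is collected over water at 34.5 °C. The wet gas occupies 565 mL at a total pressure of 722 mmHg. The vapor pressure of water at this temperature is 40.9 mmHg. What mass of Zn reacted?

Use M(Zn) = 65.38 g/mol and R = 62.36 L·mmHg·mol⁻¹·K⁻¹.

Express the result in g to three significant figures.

1.31 g

P(H2) = 722 − 40.9 = 681.1 mmHg
n(H2) = PV/RT = (681.1 × 0.5650) / (62.36 × 307.65) = 0.02006 mol
n(Zn) = (1/1) × 0.02006 = 0.02006 mol
m(Zn) = 0.02006 × 65.38 = 1.312 g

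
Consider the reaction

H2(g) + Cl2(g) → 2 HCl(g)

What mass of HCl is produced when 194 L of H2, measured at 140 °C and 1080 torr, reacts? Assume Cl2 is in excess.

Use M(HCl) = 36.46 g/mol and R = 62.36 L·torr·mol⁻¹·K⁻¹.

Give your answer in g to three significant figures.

n(H2) = PV/RT = (1080 × 194) / (62.36 × 413.15) = 8.132 mol
n(HCl) = (2/1) × 8.132 = 16.26 mol
m(HCl) = 16.26 × 36.46 = 592.8 g

593 g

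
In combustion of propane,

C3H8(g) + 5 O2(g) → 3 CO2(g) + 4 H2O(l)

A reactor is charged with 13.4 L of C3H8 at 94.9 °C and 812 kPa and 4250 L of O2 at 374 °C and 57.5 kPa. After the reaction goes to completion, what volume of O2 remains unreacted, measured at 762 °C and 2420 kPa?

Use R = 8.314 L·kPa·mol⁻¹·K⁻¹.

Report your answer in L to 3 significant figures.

98.3 L

n(C3H8) = PV/RT = (812 × 13.4) / (8.314 × 368.05) = 3.556 mol
n(O2) = PV/RT = (57.5 × 4250) / (8.314 × 647.15) = 45.42 mol
For 3.556 mol C3H8, stoichiometry requires (5/1) × 3.556 = 17.78 mol O2; 45.42 mol is available, so C3H8 is limiting.
n(O2) consumed = (5/1) × 3.556 = 17.78 mol; remaining = 45.42 − 17.78 = 27.64 mol
V(O2) = nRT/P = 27.64 × 8.314 × 1035.15 / 2420 = 98.30 L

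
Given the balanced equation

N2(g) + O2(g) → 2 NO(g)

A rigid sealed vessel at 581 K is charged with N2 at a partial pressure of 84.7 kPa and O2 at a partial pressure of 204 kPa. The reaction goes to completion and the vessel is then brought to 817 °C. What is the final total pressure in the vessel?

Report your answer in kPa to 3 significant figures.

542 kPa

Because the vessel is rigid and T is held at 581 K, work the stoichiometry in partial pressures (P_i = n_iRT/V).
P(O2) required for 84.7 kPa of N2 = (1/1) × 84.7 = 84.70 kPa; available 204 kPa, so N2 is limiting.
P(O2) remaining = 204 − (1/1) × 84.7 = 119.3 kPa
P(gaseous products) = (2)/1 × 84.7 = 169.4 kPa
P_total at 581 K = 119.3 + 169.4 = 288.7 kPa
Scaling to 817 °C: P = 288.7 × 1090.15/581 = 541.7 kPa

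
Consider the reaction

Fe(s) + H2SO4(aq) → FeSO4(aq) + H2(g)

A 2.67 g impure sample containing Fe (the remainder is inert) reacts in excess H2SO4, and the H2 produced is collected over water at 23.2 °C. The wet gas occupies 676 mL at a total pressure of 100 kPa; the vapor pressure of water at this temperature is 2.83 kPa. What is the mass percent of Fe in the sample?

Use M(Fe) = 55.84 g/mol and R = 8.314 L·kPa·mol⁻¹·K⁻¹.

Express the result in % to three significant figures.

55.8 %

P(H2) = 100 − 2.83 = 97.17 kPa
n(H2) = PV/RT = (97.17 × 0.6760) / (8.314 × 296.35) = 0.02666 mol
n(Fe) = (1/1) × 0.02666 = 0.02666 mol
m(Fe) = 0.02666 × 55.84 = 1.489 g
%Fe = 1.489 / 2.67 × 100 = 55.77%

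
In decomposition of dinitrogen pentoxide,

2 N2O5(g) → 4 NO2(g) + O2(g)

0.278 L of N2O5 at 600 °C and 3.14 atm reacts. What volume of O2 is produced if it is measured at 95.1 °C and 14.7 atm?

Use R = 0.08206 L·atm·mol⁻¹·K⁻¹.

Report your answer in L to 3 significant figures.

n(N2O5) = PV/RT = (3.14 × 0.278) / (0.08206 × 873.15) = 0.01218 mol
n(O2) = (1/2) × 0.01218 = 0.006090 mol
V = nRT/P = 0.006090 × 0.08206 × 368.25 / 14.7 = 0.01252 L

0.0125 L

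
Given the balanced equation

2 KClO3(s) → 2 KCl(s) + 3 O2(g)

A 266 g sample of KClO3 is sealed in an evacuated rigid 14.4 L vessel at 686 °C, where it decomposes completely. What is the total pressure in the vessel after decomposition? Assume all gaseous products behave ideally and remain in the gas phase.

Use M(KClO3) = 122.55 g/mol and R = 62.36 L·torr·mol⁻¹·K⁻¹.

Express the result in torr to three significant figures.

n(KClO3) = 266 / 122.55 = 2.171 mol
n(gas produced) = (3/2) × 2.171 = 3.256 mol
P = nRT/V = 3.256 × 62.36 × 959.15 / 14.4 = 13520 torr

13500 torr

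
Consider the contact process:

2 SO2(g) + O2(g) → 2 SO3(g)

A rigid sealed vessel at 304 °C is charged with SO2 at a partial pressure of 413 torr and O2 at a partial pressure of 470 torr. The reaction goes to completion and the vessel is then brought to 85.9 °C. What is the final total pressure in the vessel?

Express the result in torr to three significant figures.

At constant V, partial pressures at 304 °C are proportional to moles, so apply stoichiometry directly to pressures.
P(O2) required for 413 torr of SO2 = (1/2) × 413 = 206.5 torr; available 470 torr, so SO2 is limiting.
P(O2) remaining = 470 − (1/2) × 413 = 263.5 torr
P(gaseous products) = (2)/2 × 413 = 413.0 torr
P_total at 304 °C = 263.5 + 413.0 = 676.5 torr
Scaling to 85.9 °C: P = 676.5 × 359.05/577.15 = 420.9 torr

421 torr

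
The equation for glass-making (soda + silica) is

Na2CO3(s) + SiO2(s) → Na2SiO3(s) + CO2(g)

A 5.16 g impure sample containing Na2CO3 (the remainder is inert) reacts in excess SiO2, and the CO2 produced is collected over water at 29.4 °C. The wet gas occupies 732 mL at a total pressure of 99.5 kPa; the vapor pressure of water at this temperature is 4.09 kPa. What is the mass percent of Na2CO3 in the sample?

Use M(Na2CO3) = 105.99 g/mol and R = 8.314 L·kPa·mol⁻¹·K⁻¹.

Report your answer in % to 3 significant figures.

P(CO2) = 99.5 − 4.09 = 95.41 kPa
n(CO2) = PV/RT = (95.41 × 0.7320) / (8.314 × 302.55) = 0.02777 mol
n(Na2CO3) = (1/1) × 0.02777 = 0.02777 mol
m(Na2CO3) = 0.02777 × 105.99 = 2.943 g
%Na2CO3 = 2.943 / 5.16 × 100 = 57.03%

57.0 %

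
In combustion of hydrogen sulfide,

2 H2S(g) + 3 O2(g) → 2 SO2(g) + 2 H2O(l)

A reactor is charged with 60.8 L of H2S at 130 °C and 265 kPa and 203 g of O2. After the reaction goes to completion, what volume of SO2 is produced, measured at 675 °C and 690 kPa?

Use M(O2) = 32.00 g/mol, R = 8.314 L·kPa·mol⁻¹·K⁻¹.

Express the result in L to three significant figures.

48.3 L

n(H2S) = PV/RT = (265 × 60.8) / (8.314 × 403.15) = 4.807 mol
n(O2) = 203 / 32.00 = 6.344 mol
For 4.807 mol H2S, stoichiometry requires (3/2) × 4.807 = 7.211 mol O2; 6.344 mol is available, so O2 is limiting.
n(SO2) = (2/3) × 6.344 = 4.229 mol
V(SO2) = nRT/P = 4.229 × 8.314 × 948.15 / 690 = 48.31 L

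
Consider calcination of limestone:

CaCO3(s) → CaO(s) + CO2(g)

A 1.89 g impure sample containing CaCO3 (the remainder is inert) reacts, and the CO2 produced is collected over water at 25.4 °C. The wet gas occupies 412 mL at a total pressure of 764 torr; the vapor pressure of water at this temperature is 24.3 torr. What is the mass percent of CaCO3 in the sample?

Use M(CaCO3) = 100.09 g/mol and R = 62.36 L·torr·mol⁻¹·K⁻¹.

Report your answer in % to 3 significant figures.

P(CO2) = 764 − 24.3 = 739.7 torr
n(CO2) = PV/RT = (739.7 × 0.4120) / (62.36 × 298.55) = 0.01637 mol
n(CaCO3) = (1/1) × 0.01637 = 0.01637 mol
m(CaCO3) = 0.01637 × 100.09 = 1.638 g
%CaCO3 = 1.638 / 1.89 × 100 = 86.67%

86.7 %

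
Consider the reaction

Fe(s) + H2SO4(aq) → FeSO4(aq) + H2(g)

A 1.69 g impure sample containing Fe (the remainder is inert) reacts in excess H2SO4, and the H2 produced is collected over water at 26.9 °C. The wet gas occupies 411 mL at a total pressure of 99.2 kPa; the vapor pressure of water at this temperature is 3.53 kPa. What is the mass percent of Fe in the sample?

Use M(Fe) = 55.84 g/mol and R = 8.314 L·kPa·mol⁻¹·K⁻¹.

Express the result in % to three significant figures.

52.1 %

P(H2) = 99.2 − 3.53 = 95.67 kPa
n(H2) = PV/RT = (95.67 × 0.4110) / (8.314 × 300.05) = 0.01576 mol
n(Fe) = (1/1) × 0.01576 = 0.01576 mol
m(Fe) = 0.01576 × 55.84 = 0.8800 g
%Fe = 0.8800 / 1.69 × 100 = 52.07%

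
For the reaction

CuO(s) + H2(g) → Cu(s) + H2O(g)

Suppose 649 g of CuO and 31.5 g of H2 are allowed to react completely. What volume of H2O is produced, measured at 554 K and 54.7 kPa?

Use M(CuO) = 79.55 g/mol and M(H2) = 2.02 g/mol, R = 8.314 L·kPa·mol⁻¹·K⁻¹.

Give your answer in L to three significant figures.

687 L

n(CuO) = 649 / 79.55 = 8.158 mol
n(H2) = 31.5 / 2.02 = 15.59 mol
For 8.158 mol CuO, stoichiometry requires (1/1) × 8.158 = 8.158 mol H2; 15.59 mol is available, so CuO is limiting.
n(H2O) = (1/1) × 8.158 = 8.158 mol
V(H2O) = nRT/P = 8.158 × 8.314 × 554 / 54.7 = 686.9 L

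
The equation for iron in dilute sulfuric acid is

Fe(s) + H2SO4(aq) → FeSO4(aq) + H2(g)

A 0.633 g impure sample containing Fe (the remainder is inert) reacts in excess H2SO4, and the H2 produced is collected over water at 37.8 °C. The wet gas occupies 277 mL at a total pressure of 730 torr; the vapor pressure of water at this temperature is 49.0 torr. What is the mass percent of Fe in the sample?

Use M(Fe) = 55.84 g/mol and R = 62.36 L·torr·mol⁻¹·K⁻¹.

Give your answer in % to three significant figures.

85.8 %

P(H2) = 730 − 49.0 = 681.0 torr
n(H2) = PV/RT = (681.0 × 0.2770) / (62.36 × 310.95) = 0.009728 mol
n(Fe) = (1/1) × 0.009728 = 0.009728 mol
m(Fe) = 0.009728 × 55.84 = 0.5432 g
%Fe = 0.5432 / 0.633 × 100 = 85.81%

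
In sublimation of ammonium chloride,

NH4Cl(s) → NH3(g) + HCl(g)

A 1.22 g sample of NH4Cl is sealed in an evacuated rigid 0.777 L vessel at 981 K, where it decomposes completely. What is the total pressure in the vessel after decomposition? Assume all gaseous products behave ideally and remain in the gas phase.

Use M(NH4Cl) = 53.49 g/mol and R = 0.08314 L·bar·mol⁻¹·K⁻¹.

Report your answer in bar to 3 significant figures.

n(NH4Cl) = 1.22 / 53.49 = 0.02281 mol
n(gas produced) = (2/1) × 0.02281 = 0.04562 mol
P = nRT/V = 0.04562 × 0.08314 × 981 / 0.777 = 4.789 bar

4.79 bar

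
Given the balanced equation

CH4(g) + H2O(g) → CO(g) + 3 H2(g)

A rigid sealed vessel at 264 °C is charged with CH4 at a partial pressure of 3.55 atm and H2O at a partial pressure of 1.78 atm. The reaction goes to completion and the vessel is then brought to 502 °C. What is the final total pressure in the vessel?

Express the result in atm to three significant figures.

At constant V, partial pressures at 264 °C are proportional to moles, so apply stoichiometry directly to pressures.
P(H2O) required for 3.55 atm of CH4 = (1/1) × 3.55 = 3.550 atm; available 1.78 atm, so H2O is limiting.
P(CH4) remaining = 3.55 − (1/1) × 1.78 = 1.770 atm
P(gaseous products) = (1+3)/1 × 1.78 = 7.120 atm
P_total at 264 °C = 1.770 + 7.120 = 8.890 atm
Scaling to 502 °C: P = 8.890 × 775.15/537.15 = 12.83 atm

12.8 atm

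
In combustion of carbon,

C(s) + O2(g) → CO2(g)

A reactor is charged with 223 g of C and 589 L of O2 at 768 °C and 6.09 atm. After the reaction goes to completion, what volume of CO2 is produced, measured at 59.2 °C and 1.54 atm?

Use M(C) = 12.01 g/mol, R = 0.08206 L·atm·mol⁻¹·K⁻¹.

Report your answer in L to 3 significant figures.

329 L

n(C) = 223 / 12.01 = 18.57 mol
n(O2) = PV/RT = (6.09 × 589) / (0.08206 × 1041.15) = 41.98 mol
For 18.57 mol C, stoichiometry requires (1/1) × 18.57 = 18.57 mol O2; 41.98 mol is available, so C is limiting.
n(CO2) = (1/1) × 18.57 = 18.57 mol
V(CO2) = nRT/P = 18.57 × 0.08206 × 332.35 / 1.54 = 328.9 L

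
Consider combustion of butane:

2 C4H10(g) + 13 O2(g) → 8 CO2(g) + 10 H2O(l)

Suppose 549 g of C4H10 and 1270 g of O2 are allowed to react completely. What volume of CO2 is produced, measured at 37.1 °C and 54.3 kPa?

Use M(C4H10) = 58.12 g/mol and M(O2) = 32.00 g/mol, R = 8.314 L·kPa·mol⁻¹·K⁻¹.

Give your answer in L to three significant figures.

n(C4H10) = 549 / 58.12 = 9.446 mol
n(O2) = 1270 / 32.00 = 39.69 mol
For 9.446 mol C4H10, stoichiometry requires (13/2) × 9.446 = 61.40 mol O2; 39.69 mol is available, so O2 is limiting.
n(CO2) = (8/13) × 39.69 = 24.42 mol
V(CO2) = nRT/P = 24.42 × 8.314 × 310.25 / 54.3 = 1160 L

1160 L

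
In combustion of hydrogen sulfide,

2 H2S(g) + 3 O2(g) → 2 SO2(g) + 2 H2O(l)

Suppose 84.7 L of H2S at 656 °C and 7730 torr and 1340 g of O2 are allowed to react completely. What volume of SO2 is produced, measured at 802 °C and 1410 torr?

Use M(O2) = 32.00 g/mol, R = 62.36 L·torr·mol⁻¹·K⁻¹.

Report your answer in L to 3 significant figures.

537 L

n(H2S) = PV/RT = (7730 × 84.7) / (62.36 × 929.15) = 11.30 mol
n(O2) = 1340 / 32.00 = 41.88 mol
For 11.30 mol H2S, stoichiometry requires (3/2) × 11.30 = 16.95 mol O2; 41.88 mol is available, so H2S is limiting.
n(SO2) = (2/2) × 11.30 = 11.30 mol
V(SO2) = nRT/P = 11.30 × 62.36 × 1075.15 / 1410 = 537.3 L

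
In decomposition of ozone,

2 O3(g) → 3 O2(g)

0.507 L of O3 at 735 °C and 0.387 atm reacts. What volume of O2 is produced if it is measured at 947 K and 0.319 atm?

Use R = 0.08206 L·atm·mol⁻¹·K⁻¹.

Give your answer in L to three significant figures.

0.867 L

n(O3) = PV/RT = (0.387 × 0.507) / (0.08206 × 1008.15) = 0.002372 mol
n(O2) = (3/2) × 0.002372 = 0.003558 mol
V = nRT/P = 0.003558 × 0.08206 × 947 / 0.319 = 0.8668 L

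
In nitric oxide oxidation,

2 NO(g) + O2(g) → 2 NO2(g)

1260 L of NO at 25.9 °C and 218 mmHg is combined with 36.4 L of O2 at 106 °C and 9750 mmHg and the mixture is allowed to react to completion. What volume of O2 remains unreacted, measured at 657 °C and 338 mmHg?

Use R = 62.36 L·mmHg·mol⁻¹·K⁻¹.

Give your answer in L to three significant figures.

1310 L

n(NO) = PV/RT = (218 × 1260) / (62.36 × 299.05) = 14.73 mol
n(O2) = PV/RT = (9750 × 36.4) / (62.36 × 379.15) = 15.01 mol
For 14.73 mol NO, stoichiometry requires (1/2) × 14.73 = 7.365 mol O2; 15.01 mol is available, so NO is limiting.
n(O2) consumed = (1/2) × 14.73 = 7.365 mol; remaining = 15.01 − 7.365 = 7.645 mol
V(O2) = nRT/P = 7.645 × 62.36 × 930.15 / 338 = 1312 L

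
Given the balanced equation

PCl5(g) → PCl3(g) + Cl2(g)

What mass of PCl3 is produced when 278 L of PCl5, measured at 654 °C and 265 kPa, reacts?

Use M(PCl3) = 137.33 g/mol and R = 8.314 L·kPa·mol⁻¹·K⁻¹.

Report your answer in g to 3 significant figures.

1310 g

n(PCl5) = PV/RT = (265 × 278) / (8.314 × 927.15) = 9.557 mol
n(PCl3) = (1/1) × 9.557 = 9.557 mol
m(PCl3) = 9.557 × 137.33 = 1312 g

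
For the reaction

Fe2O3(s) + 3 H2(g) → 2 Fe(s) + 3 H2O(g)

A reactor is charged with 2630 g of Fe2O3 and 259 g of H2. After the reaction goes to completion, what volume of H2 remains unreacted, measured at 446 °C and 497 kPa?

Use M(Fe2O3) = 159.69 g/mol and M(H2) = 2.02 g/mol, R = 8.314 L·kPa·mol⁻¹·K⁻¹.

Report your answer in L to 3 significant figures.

n(Fe2O3) = 2630 / 159.69 = 16.47 mol
n(H2) = 259 / 2.02 = 128.2 mol
For 16.47 mol Fe2O3, stoichiometry requires (3/1) × 16.47 = 49.41 mol H2; 128.2 mol is available, so Fe2O3 is limiting.
n(H2) consumed = (3/1) × 16.47 = 49.41 mol; remaining = 128.2 − 49.41 = 78.79 mol
V(H2) = nRT/P = 78.79 × 8.314 × 719.15 / 497 = 947.9 L

948 L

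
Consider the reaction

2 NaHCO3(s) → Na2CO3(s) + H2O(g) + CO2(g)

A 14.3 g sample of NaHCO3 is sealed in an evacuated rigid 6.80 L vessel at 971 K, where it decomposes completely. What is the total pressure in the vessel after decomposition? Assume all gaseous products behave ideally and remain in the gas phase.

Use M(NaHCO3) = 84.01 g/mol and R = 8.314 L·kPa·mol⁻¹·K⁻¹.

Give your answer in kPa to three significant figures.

202 kPa

n(NaHCO3) = 14.3 / 84.01 = 0.1702 mol
n(gas produced) = (2/2) × 0.1702 = 0.1702 mol
P = nRT/V = 0.1702 × 8.314 × 971 / 6.80 = 202.1 kPa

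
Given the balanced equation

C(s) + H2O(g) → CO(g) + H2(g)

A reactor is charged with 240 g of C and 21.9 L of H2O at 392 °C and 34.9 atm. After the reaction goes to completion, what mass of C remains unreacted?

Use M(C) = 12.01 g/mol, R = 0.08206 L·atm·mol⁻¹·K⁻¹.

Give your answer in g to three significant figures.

n(C) = 240 / 12.01 = 19.98 mol
n(H2O) = PV/RT = (34.9 × 21.9) / (0.08206 × 665.15) = 14.00 mol
For 19.98 mol C, stoichiometry requires (1/1) × 19.98 = 19.98 mol H2O; 14.00 mol is available, so H2O is limiting.
n(C) consumed = (1/1) × 14.00 = 14.00 mol; remaining = 19.98 − 14.00 = 5.980 mol
m(C) = 5.980 × 12.01 = 71.82 g

71.8 g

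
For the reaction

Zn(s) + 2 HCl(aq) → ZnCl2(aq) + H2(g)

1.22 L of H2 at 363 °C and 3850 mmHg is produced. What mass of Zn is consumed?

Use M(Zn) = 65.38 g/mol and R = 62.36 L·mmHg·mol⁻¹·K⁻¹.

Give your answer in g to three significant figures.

7.74 g

n(H2) = PV/RT = (3850 × 1.22) / (62.36 × 636.15) = 0.1184 mol
n(Zn) = (1/1) × 0.1184 = 0.1184 mol
m(Zn) = 0.1184 × 65.38 = 7.741 g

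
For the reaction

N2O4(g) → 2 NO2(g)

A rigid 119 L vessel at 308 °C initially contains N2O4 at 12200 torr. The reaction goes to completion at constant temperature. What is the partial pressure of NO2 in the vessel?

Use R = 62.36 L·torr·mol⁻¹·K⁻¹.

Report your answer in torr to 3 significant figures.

24400 torr

n(N2O4)₀ = PV/RT = (12200 × 119) / (62.36 × 581.15) = 40.06 mol
n(NO2) = (2/1) × 40.06 = 80.12 mol
P(NO2) = nRT/V = 80.12 × 62.36 × 581.15 / 119 = 24400 torr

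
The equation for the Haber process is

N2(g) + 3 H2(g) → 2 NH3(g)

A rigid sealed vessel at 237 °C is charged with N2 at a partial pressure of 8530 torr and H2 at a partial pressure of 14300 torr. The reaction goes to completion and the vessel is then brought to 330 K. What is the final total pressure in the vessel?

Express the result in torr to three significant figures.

With V and T fixed, P_i ∝ n_i, so the mole ratios apply directly to partial pressures at 237 °C.
P(H2) required for 8530 torr of N2 = (3/1) × 8530 = 25590 torr; available 14300 torr, so H2 is limiting.
P(N2) remaining = 8530 − (1/3) × 14300 = 3763 torr
P(gaseous products) = (2)/3 × 14300 = 9533 torr
P_total at 237 °C = 3763 + 9533 = 13300 torr
Scaling to 330 K: P = 13300 × 330/510.15 = 8603 torr

8600 torr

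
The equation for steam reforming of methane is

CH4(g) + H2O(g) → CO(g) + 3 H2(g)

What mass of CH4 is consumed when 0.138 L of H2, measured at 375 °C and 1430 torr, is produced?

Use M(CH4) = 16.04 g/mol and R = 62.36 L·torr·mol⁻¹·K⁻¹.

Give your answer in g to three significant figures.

n(H2) = PV/RT = (1430 × 0.138) / (62.36 × 648.15) = 0.004882 mol
n(CH4) = (1/3) × 0.004882 = 0.001627 mol
m(CH4) = 0.001627 × 16.04 = 0.02610 g

0.0261 g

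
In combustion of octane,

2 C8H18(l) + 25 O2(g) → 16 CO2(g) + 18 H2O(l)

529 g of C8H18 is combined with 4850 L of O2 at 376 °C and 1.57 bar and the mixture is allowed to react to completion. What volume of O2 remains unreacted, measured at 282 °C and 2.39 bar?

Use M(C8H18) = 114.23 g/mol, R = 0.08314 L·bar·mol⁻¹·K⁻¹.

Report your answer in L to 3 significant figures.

1610 L

n(C8H18) = 529 / 114.23 = 4.631 mol
n(O2) = PV/RT = (1.57 × 4850) / (0.08314 × 649.15) = 141.1 mol
For 4.631 mol C8H18, stoichiometry requires (25/2) × 4.631 = 57.89 mol O2; 141.1 mol is available, so C8H18 is limiting.
n(O2) consumed = (25/2) × 4.631 = 57.89 mol; remaining = 141.1 − 57.89 = 83.21 mol
V(O2) = nRT/P = 83.21 × 0.08314 × 555.15 / 2.39 = 1607 L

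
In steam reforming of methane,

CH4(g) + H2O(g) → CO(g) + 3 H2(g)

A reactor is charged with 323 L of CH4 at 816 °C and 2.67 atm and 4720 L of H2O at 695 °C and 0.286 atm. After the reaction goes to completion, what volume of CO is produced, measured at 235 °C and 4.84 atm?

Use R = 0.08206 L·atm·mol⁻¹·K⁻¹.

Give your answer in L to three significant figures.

83.1 L

n(CH4) = PV/RT = (2.67 × 323) / (0.08206 × 1089.15) = 9.649 mol
n(H2O) = PV/RT = (0.286 × 4720) / (0.08206 × 968.15) = 16.99 mol
For 9.649 mol CH4, stoichiometry requires (1/1) × 9.649 = 9.649 mol H2O; 16.99 mol is available, so CH4 is limiting.
n(CO) = (1/1) × 9.649 = 9.649 mol
V(CO) = nRT/P = 9.649 × 0.08206 × 508.15 / 4.84 = 83.13 L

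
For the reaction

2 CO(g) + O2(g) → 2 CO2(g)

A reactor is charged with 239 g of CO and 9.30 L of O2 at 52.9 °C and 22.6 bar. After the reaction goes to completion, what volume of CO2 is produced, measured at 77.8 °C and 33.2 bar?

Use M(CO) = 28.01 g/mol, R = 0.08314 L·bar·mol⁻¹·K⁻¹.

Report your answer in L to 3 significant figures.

7.50 L

n(CO) = 239 / 28.01 = 8.533 mol
n(O2) = PV/RT = (22.6 × 9.30) / (0.08314 × 326.05) = 7.753 mol
For 8.533 mol CO, stoichiometry requires (1/2) × 8.533 = 4.266 mol O2; 7.753 mol is available, so CO is limiting.
n(CO2) = (2/2) × 8.533 = 8.533 mol
V(CO2) = nRT/P = 8.533 × 0.08314 × 350.95 / 33.2 = 7.499 L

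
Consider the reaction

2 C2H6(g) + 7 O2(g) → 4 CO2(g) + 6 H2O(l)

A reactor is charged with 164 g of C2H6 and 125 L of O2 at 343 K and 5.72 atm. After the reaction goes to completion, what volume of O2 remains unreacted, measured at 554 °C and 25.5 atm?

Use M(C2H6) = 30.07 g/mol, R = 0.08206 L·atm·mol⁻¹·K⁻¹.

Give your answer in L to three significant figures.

n(C2H6) = 164 / 30.07 = 5.454 mol
n(O2) = PV/RT = (5.72 × 125) / (0.08206 × 343) = 25.40 mol
For 5.454 mol C2H6, stoichiometry requires (7/2) × 5.454 = 19.09 mol O2; 25.40 mol is available, so C2H6 is limiting.
n(O2) consumed = (7/2) × 5.454 = 19.09 mol; remaining = 25.40 − 19.09 = 6.310 mol
V(O2) = nRT/P = 6.310 × 0.08206 × 827.15 / 25.5 = 16.80 L

16.8 L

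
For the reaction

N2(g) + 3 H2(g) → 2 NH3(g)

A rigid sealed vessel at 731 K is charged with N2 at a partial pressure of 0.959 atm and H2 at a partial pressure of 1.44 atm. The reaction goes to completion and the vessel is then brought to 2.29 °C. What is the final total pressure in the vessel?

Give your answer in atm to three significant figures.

0.542 atm

With V and T fixed, P_i ∝ n_i, so the mole ratios apply directly to partial pressures at 731 K.
P(H2) required for 0.959 atm of N2 = (3/1) × 0.959 = 2.877 atm; available 1.44 atm, so H2 is limiting.
P(N2) remaining = 0.959 − (1/3) × 1.44 = 0.4790 atm
P(gaseous products) = (2)/3 × 1.44 = 0.9600 atm
P_total at 731 K = 0.4790 + 0.9600 = 1.439 atm
Scaling to 2.29 °C: P = 1.439 × 275.44/731 = 0.5422 atm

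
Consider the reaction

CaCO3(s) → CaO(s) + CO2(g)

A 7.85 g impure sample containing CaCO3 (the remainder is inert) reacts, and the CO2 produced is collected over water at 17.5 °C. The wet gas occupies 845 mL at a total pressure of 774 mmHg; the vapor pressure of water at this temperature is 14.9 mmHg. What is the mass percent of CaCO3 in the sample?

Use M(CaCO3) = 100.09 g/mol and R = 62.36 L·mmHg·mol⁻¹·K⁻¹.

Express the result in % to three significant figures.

45.1 %

P(CO2) = 774 − 14.9 = 759.1 mmHg
n(CO2) = PV/RT = (759.1 × 0.8450) / (62.36 × 290.65) = 0.03539 mol
n(CaCO3) = (1/1) × 0.03539 = 0.03539 mol
m(CaCO3) = 0.03539 × 100.09 = 3.542 g
%CaCO3 = 3.542 / 7.85 × 100 = 45.12%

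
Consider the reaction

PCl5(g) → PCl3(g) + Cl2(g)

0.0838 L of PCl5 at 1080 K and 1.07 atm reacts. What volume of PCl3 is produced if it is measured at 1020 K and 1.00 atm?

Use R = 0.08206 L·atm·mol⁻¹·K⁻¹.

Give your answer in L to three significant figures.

0.0847 L

n(PCl5) = PV/RT = (1.07 × 0.0838) / (0.08206 × 1080) = 0.001012 mol
n(PCl3) = (1/1) × 0.001012 = 0.001012 mol
V = nRT/P = 0.001012 × 0.08206 × 1020 / 1.00 = 0.08471 L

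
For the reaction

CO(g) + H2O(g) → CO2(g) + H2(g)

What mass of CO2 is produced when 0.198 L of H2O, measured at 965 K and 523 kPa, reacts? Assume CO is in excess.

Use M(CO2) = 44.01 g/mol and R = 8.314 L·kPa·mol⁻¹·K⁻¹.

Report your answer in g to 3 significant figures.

0.568 g

n(H2O) = PV/RT = (523 × 0.198) / (8.314 × 965) = 0.01291 mol
n(CO2) = (1/1) × 0.01291 = 0.01291 mol
m(CO2) = 0.01291 × 44.01 = 0.5682 g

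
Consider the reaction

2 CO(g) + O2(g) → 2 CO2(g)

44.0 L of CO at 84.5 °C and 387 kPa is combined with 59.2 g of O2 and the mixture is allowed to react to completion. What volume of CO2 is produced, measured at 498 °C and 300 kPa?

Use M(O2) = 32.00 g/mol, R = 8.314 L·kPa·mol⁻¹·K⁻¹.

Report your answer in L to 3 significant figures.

79.1 L

n(CO) = PV/RT = (387 × 44.0) / (8.314 × 357.65) = 5.727 mol
n(O2) = 59.2 / 32.00 = 1.850 mol
For 5.727 mol CO, stoichiometry requires (1/2) × 5.727 = 2.864 mol O2; 1.850 mol is available, so O2 is limiting.
n(CO2) = (2/1) × 1.850 = 3.700 mol
V(CO2) = nRT/P = 3.700 × 8.314 × 771.15 / 300 = 79.07 L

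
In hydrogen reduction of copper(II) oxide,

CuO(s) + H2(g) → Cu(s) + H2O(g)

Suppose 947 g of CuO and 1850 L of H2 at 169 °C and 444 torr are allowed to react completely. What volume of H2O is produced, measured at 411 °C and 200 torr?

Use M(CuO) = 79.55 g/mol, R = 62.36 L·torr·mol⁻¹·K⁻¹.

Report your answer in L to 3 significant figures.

n(CuO) = 947 / 79.55 = 11.90 mol
n(H2) = PV/RT = (444 × 1850) / (62.36 × 442.15) = 29.79 mol
For 11.90 mol CuO, stoichiometry requires (1/1) × 11.90 = 11.90 mol H2; 29.79 mol is available, so CuO is limiting.
n(H2O) = (1/1) × 11.90 = 11.90 mol
V(H2O) = nRT/P = 11.90 × 62.36 × 684.15 / 200 = 2538 L

2540 L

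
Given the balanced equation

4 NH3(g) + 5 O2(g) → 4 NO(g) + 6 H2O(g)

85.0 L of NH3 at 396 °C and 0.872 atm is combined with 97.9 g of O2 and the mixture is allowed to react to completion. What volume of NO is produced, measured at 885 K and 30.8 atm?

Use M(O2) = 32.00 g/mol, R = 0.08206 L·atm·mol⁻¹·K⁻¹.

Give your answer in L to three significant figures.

3.18 L

n(NH3) = PV/RT = (0.872 × 85.0) / (0.08206 × 669.15) = 1.350 mol
n(O2) = 97.9 / 32.00 = 3.059 mol
For 1.350 mol NH3, stoichiometry requires (5/4) × 1.350 = 1.688 mol O2; 3.059 mol is available, so NH3 is limiting.
n(NO) = (4/4) × 1.350 = 1.350 mol
V(NO) = nRT/P = 1.350 × 0.08206 × 885 / 30.8 = 3.183 L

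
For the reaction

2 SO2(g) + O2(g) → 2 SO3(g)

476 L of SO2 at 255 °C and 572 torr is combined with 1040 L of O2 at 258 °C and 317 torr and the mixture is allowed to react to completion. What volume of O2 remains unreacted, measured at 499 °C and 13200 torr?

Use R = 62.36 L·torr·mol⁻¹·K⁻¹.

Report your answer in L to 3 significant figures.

n(SO2) = PV/RT = (572 × 476) / (62.36 × 528.15) = 8.267 mol
n(O2) = PV/RT = (317 × 1040) / (62.36 × 531.15) = 9.953 mol
For 8.267 mol SO2, stoichiometry requires (1/2) × 8.267 = 4.133 mol O2; 9.953 mol is available, so SO2 is limiting.
n(O2) consumed = (1/2) × 8.267 = 4.133 mol; remaining = 9.953 − 4.133 = 5.820 mol
V(O2) = nRT/P = 5.820 × 62.36 × 772.15 / 13200 = 21.23 L

21.2 L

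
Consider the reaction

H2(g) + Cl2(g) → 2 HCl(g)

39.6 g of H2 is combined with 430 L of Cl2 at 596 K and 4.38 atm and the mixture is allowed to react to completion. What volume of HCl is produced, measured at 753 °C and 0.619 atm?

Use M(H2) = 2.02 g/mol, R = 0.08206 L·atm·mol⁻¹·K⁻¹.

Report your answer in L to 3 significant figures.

n(H2) = 39.6 / 2.02 = 19.60 mol
n(Cl2) = PV/RT = (4.38 × 430) / (0.08206 × 596) = 38.51 mol
For 19.60 mol H2, stoichiometry requires (1/1) × 19.60 = 19.60 mol Cl2; 38.51 mol is available, so H2 is limiting.
n(HCl) = (2/1) × 19.60 = 39.20 mol
V(HCl) = nRT/P = 39.20 × 0.08206 × 1026.15 / 0.619 = 5333 L

5330 L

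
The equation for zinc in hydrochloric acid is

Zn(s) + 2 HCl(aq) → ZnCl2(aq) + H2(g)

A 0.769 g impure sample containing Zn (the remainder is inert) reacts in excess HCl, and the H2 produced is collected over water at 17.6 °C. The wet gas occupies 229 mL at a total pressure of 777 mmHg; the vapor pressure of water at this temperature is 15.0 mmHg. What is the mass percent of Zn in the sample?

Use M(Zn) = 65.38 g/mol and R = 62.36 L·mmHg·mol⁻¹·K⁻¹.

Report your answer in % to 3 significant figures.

81.8 %

P(H2) = 777 − 15.0 = 762.0 mmHg
n(H2) = PV/RT = (762.0 × 0.2290) / (62.36 × 290.75) = 0.009624 mol
n(Zn) = (1/1) × 0.009624 = 0.009624 mol
m(Zn) = 0.009624 × 65.38 = 0.6292 g
%Zn = 0.6292 / 0.769 × 100 = 81.82%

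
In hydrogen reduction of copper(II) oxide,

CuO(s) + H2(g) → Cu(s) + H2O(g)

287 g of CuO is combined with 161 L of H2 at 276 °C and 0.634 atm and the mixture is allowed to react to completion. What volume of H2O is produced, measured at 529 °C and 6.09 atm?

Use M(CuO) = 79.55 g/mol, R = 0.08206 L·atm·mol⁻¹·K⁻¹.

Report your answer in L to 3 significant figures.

24.5 L

n(CuO) = 287 / 79.55 = 3.608 mol
n(H2) = PV/RT = (0.634 × 161) / (0.08206 × 549.15) = 2.265 mol
For 3.608 mol CuO, stoichiometry requires (1/1) × 3.608 = 3.608 mol H2; 2.265 mol is available, so H2 is limiting.
n(H2O) = (1/1) × 2.265 = 2.265 mol
V(H2O) = nRT/P = 2.265 × 0.08206 × 802.15 / 6.09 = 24.48 L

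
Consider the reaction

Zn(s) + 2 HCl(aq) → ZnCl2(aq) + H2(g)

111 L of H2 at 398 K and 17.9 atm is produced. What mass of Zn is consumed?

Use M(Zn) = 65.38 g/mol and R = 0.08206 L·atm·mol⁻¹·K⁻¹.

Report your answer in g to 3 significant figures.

n(H2) = PV/RT = (17.9 × 111) / (0.08206 × 398) = 60.84 mol
n(Zn) = (1/1) × 60.84 = 60.84 mol
m(Zn) = 60.84 × 65.38 = 3978 g

3980 g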